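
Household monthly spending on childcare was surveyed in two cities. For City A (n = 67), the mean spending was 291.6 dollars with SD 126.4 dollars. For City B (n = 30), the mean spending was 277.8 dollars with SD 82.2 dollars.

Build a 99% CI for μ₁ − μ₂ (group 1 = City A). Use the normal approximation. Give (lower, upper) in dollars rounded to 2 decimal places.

SE₁ = s₁/√n₁ = 126.4/√67 = 15.4422; SE₂ = 82.2/√30 = 15.0076.
Independent samples, unequal variances: SE_diff = √(SE₁² + SE₂²) = √(238.46154084 + 225.22805776) = 21.5335.
z* = 2.576, so margin of error = 2.576 × 21.5335 = 55.4703.
Difference in means = 291.6 − 277.8 = 13.8000.
13.8000 ± 55.4703 → (-41.67, 69.27).

(-41.67, 69.27)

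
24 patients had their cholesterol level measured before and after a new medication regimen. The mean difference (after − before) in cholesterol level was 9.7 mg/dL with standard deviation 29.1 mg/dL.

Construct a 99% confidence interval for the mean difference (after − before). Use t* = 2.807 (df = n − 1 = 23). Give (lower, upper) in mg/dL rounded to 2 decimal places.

This is a matched-pairs design, so SE = s_d/√n = 29.1/√24 = 5.9400.
Margin = 2.807 × 5.9400 = 16.6736; the interval is 9.7 ± 16.6736 = (-6.97, 26.37).

(-6.97, 26.37)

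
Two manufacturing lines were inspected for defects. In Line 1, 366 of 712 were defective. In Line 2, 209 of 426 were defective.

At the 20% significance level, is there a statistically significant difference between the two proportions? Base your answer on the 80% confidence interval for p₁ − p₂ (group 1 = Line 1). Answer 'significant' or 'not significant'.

p̂₁ = 366/712 = 0.5140 and p̂₂ = 209/426 = 0.4906.
SE₁ = √(p̂₁(1−p̂₁)/n₁) = √(0.5140·0.4860/712) = 0.01873; SE₂ = √(0.4906·0.5094/426) = 0.02422.
Independent samples: SE of the difference = √(SE₁² + SE₂²) = √(0.0003508129 + 0.0005866084) = 0.03062.
z* for 80% confidence is 1.282, so the margin of error is 1.282 × 0.03062 = 0.03925.
Point estimate p̂₁ − p̂₂ = 0.5140 − 0.4906 = 0.0234.
0.0234 ± 0.03925 → (-0.01585, 0.06265).
The interval (-0.01585, 0.06265) contains 0, so the difference is not significant.

not significant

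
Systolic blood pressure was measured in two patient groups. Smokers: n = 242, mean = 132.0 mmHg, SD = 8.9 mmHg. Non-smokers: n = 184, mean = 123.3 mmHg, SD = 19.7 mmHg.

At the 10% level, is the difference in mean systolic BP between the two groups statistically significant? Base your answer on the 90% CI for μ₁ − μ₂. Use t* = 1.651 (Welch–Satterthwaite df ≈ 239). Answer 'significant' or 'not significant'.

significant

Standard errors of each mean: 8.9/√242 = 0.5721 and 19.7/√184 = 1.4523.
SE(x̄₁ − x̄₂) = √(0.5721² + 1.4523²) = 1.5609 for independent samples with unequal variances.
With t* = 1.651, the margin is 1.651 × 1.5609 = 2.5770.
x̄₁ − x̄₂ = 132.0 − 123.3 = 8.7000; the interval is 8.7000 ± 2.5770 = (6.1230, 11.2770).
The interval (6.1230, 11.2770) does not contain 0, so the difference is significant.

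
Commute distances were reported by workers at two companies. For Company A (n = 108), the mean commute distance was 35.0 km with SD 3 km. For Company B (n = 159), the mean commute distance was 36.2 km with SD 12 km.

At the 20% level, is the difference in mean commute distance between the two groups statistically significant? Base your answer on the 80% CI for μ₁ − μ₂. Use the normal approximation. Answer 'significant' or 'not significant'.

Standard errors of each mean: 3/√108 = 0.2887 and 12/√159 = 0.9517.
SE(x̄₁ − x̄₂) = √(0.2887² + 0.9517²) = 0.9945 for independent samples with unequal variances.
With z* = 1.282, the margin is 1.282 × 0.9945 = 1.2749.
x̄₁ − x̄₂ = 35.0 − 36.2 = -1.2000; the interval is -1.2000 ± 1.2749 = (-2.4749, 0.0749).
The interval (-2.4749, 0.0749) contains 0, so the difference is not significant.

not significant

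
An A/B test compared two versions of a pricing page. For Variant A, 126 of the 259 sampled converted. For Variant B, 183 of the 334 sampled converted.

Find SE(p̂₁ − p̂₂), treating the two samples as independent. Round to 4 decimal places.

First, p̂₁ = 126/259 = 0.4865; p̂₂ = 183/334 = 0.5479.
The two standard errors are √(0.4865×0.5135/259) = 0.03106 and √(0.5479×0.4521/334) = 0.02723.
Because the samples are independent, SE_diff = √(0.03106² + 0.02723²) = 0.04131.

0.0413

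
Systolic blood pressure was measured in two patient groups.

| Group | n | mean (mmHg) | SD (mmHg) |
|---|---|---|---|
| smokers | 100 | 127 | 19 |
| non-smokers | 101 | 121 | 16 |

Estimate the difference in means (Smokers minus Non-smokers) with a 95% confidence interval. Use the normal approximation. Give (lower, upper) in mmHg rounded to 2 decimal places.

(1.14, 10.86)

Standard errors of each mean: 19/√100 = 1.9000 and 16/√101 = 1.5921.
SE(x̄₁ − x̄₂) = √(1.9000² + 1.5921²) = 2.4789 for independent samples with unequal variances.
With z* = 1.960, the margin is 1.960 × 2.4789 = 4.8586.
x̄₁ − x̄₂ = 127 − 121 = 6.0000; the interval is 6.0000 ± 4.8586 = (1.14, 10.86).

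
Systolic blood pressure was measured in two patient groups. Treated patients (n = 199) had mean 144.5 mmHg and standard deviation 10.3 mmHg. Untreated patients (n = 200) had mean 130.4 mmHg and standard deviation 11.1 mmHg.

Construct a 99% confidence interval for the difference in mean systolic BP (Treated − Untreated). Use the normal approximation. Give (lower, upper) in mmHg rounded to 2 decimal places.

Standard errors of each mean: 10.3/√199 = 0.7301 and 11.1/√200 = 0.7849.
SE(x̄₁ − x̄₂) = √(0.7301² + 0.7849²) = 1.0720 for independent samples with unequal variances.
With z* = 2.576, the margin is 2.576 × 1.0720 = 2.7615.
x̄₁ − x̄₂ = 144.5 − 130.4 = 14.1000; the interval is 14.1000 ± 2.7615 = (11.34, 16.86).

(11.34, 16.86)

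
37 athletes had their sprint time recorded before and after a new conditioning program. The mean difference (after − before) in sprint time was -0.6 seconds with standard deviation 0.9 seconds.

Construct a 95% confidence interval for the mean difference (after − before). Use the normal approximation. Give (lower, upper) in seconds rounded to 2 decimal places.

Paired design: SE = s_d/√n = 0.9/√37 = 0.1480.
z* = 1.960; margin of error = 1.960 × 0.1480 = 0.2901.
-0.6 ± 0.2901 → (-0.89, -0.31).

(-0.89, -0.31)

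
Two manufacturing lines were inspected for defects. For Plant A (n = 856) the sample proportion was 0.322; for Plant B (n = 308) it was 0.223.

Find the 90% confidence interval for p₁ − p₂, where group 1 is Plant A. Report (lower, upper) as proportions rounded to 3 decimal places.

The two standard errors are √(0.3220×0.6780/856) = 0.01597 and √(0.2230×0.7770/308) = 0.02372.
Because the samples are independent, SE_diff = √(0.01597² + 0.02372²) = 0.02860.
Using z* = 1.645 for 90%, ME = 1.645 × 0.02860 = 0.04705.
p̂₁ − p̂₂ = 0.0990; interval 0.0990 ± 0.04705 gives (0.052, 0.146).

(0.052, 0.146)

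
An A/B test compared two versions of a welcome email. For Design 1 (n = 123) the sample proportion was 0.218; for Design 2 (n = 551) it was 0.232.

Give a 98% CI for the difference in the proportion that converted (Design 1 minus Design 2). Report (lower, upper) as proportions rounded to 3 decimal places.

(-0.110, 0.082)

SE₁ = √(p̂₁(1−p̂₁)/n₁) = √(0.2180·0.7820/123) = 0.03723; SE₂ = √(0.2320·0.7680/551) = 0.01798.
Independent samples: SE of the difference = √(SE₁² + SE₂²) = √(0.0013860729 + 0.0003232804) = 0.04134.
z* for 98% confidence is 2.326, so the margin of error is 2.326 × 0.04134 = 0.09616.
Point estimate p̂₁ − p̂₂ = 0.2180 − 0.2320 = -0.0140.
-0.0140 ± 0.09616 → (-0.110, 0.082).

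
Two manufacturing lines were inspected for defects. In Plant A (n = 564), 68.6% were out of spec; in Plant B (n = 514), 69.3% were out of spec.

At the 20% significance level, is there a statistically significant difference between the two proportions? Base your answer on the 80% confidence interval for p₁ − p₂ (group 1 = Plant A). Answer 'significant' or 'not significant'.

not significant

Each SE is √(p̂(1−p̂)/n): √(0.6860·0.3140/564) = 0.01954 and √(0.6930·0.3070/514) = 0.02034.
SE(p̂₁ − p̂₂) = √(SE₁² + SE₂²) = √(0.0003818116 + 0.0004137156) = 0.02821, since the two samples are independent.
At 80% confidence z* = 1.282; margin = 1.282 × 0.02821 = 0.03617.
The difference is 0.6860 − 0.6930 = -0.0070, so the interval is -0.0070 ± 0.03617 = (-0.04317, 0.02917).
The interval (-0.04317, 0.02917) contains 0, so the difference is not significant.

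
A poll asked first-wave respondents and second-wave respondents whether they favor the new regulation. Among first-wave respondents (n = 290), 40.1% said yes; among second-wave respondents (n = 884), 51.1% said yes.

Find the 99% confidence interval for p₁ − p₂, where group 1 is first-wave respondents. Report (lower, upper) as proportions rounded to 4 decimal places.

(-0.1959, -0.0241)

The two standard errors are √(0.4010×0.5990/290) = 0.02878 and √(0.5110×0.4890/884) = 0.01681.
Because the samples are independent, SE_diff = √(0.02878² + 0.01681²) = 0.03333.
Using z* = 2.576 for 99%, ME = 2.576 × 0.03333 = 0.08586.
p̂₁ − p̂₂ = -0.1100; interval -0.1100 ± 0.08586 gives (-0.1959, -0.0241).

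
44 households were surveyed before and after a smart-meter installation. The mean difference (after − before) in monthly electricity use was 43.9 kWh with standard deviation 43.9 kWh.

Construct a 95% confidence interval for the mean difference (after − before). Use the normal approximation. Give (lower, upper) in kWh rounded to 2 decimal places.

Paired design: SE = s_d/√n = 43.9/√44 = 6.6182.
z* = 1.960; margin of error = 1.960 × 6.6182 = 12.9717.
43.9 ± 12.9717 → (30.93, 56.87).

(30.93, 56.87)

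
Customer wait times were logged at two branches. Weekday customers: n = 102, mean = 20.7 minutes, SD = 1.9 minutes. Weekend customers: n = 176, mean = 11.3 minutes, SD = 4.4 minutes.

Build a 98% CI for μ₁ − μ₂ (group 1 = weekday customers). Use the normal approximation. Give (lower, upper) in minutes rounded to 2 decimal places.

SE₁ = s₁/√n₁ = 1.9/√102 = 0.1881; SE₂ = 4.4/√176 = 0.3317.
Independent samples, unequal variances: SE_diff = √(SE₁² + SE₂²) = √(0.03538161 + 0.11002489) = 0.3813.
z* = 2.326, so margin of error = 2.326 × 0.3813 = 0.8869.
Difference in means = 20.7 − 11.3 = 9.4000.
9.4000 ± 0.8869 → (8.51, 10.29).

(8.51, 10.29)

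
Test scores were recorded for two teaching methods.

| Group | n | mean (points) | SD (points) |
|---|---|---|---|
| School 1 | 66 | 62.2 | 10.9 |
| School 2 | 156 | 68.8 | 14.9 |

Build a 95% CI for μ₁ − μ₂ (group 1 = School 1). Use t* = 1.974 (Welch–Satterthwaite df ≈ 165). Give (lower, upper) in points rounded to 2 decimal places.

(-10.14, -3.06)

Per-group SEs: s₁/√n₁ = 10.9/√66 = 1.3417, s₂/√n₂ = 14.9/√156 = 1.1930.
Unpooled SE of the difference: √(1.80015889 + 1.423249) = 1.7954.
Margin of error = t* · SE = 1.974 × 1.7954 = 3.5441.
x̄₁ − x̄₂ = 62.2 − 68.8 = -6.6000.
CI: -6.6000 ± 3.5441 = (-10.14, -3.06).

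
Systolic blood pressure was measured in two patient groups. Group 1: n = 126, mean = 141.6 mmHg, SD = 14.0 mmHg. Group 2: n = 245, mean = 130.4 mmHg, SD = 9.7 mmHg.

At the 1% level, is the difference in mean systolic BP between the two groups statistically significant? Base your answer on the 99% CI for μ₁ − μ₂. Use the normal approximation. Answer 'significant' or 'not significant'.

Standard errors of each mean: 14.0/√126 = 1.2472 and 9.7/√245 = 0.6197.
SE(x̄₁ − x̄₂) = √(1.2472² + 0.6197²) = 1.3927 for independent samples with unequal variances.
With z* = 2.576, the margin is 2.576 × 1.3927 = 3.5876.
x̄₁ − x̄₂ = 141.6 − 130.4 = 11.2000; the interval is 11.2000 ± 3.5876 = (7.6124, 14.7876).
The interval (7.6124, 14.7876) does not contain 0, so the difference is significant.

significant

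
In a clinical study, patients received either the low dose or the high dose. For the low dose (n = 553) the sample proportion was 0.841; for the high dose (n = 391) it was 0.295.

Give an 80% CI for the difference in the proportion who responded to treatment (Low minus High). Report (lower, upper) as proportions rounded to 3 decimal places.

The two standard errors are √(0.8410×0.1590/553) = 0.01555 and √(0.2950×0.7050/391) = 0.02306.
Because the samples are independent, SE_diff = √(0.01555² + 0.02306²) = 0.02781.
Using z* = 1.282 for 80%, ME = 1.282 × 0.02781 = 0.03565.
p̂₁ − p̂₂ = 0.5460; interval 0.5460 ± 0.03565 gives (0.510, 0.582).

(0.510, 0.582)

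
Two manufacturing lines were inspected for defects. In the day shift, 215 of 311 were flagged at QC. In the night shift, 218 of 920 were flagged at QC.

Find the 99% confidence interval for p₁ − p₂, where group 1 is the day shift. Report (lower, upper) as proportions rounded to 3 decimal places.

First, p̂₁ = 215/311 = 0.6913; p̂₂ = 218/920 = 0.2370.
The two standard errors are √(0.6913×0.3087/311) = 0.02620 and √(0.2370×0.7630/920) = 0.01402.
Because the samples are independent, SE_diff = √(0.02620² + 0.01402²) = 0.02972.
Using z* = 2.576 for 99%, ME = 2.576 × 0.02972 = 0.07656.
p̂₁ − p̂₂ = 0.4543; interval 0.4543 ± 0.07656 gives (0.378, 0.531).

(0.378, 0.531)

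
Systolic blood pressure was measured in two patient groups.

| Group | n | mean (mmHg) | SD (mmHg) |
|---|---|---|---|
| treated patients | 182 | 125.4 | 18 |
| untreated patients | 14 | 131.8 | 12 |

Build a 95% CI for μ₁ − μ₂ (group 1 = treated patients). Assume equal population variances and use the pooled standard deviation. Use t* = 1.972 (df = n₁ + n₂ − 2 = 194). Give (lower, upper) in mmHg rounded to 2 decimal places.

Pooled variance s_p² = [181·18² + 13·12²] / (182+14−2) = 311.9381, so s_p = 17.6618.
SE_diff = s_p·√(1/n₁ + 1/n₂) = 17.6618·√(1/182 + 1/14) = 4.8985.
t* = 1.972; margin = 1.972 × 4.8985 = 9.6598.
Difference = 125.4 − 131.8 = -6.4000.
-6.4000 ± 9.6598 → (-16.06, 3.26).

(-16.06, 3.26)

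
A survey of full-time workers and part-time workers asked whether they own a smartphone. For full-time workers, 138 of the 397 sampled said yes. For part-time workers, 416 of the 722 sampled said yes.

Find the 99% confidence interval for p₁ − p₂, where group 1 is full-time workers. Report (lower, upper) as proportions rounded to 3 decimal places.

First, p̂₁ = 138/397 = 0.3476; p̂₂ = 416/722 = 0.5762.
The two standard errors are √(0.3476×0.6524/397) = 0.02390 and √(0.5762×0.4238/722) = 0.01839.
Because the samples are independent, SE_diff = √(0.02390² + 0.01839²) = 0.03016.
Using z* = 2.576 for 99%, ME = 2.576 × 0.03016 = 0.07769.
p̂₁ − p̂₂ = -0.2286; interval -0.2286 ± 0.07769 gives (-0.306, -0.151).

(-0.306, -0.151)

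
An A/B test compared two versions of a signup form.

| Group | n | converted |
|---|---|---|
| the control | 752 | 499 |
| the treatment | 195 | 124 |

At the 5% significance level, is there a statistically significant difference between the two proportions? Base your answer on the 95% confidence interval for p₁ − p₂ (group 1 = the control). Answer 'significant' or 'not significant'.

not significant

Sample proportions: 499/752 = 0.6636, 124/195 = 0.6359.
Each SE is √(p̂(1−p̂)/n): √(0.6636·0.3364/752) = 0.01723 and √(0.6359·0.3641/195) = 0.03446.
SE(p̂₁ − p̂₂) = √(SE₁² + SE₂²) = √(0.0002968729 + 0.0011874916) = 0.03853, since the two samples are independent.
At 95% confidence z* = 1.960; margin = 1.960 × 0.03853 = 0.07552.
The difference is 0.6636 − 0.6359 = 0.0277, so the interval is 0.0277 ± 0.07552 = (-0.04782, 0.10322).
The interval (-0.04782, 0.10322) contains 0, so the difference is not significant.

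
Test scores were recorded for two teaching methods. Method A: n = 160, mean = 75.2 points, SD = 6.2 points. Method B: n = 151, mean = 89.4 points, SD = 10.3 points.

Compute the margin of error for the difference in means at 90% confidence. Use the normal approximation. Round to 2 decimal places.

1.60

Per-group SEs: s₁/√n₁ = 6.2/√160 = 0.4902, s₂/√n₂ = 10.3/√151 = 0.8382.
Unpooled SE of the difference: √(0.24029604 + 0.70257924) = 0.9710.
Margin of error = z* · SE = 1.645 × 0.9710 = 1.5973.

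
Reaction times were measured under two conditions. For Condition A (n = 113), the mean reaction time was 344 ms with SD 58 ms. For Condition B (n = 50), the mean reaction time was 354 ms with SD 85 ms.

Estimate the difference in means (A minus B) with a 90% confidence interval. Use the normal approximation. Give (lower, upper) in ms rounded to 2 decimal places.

(-31.72, 11.72)

SE₁ = s₁/√n₁ = 58/√113 = 5.4562; SE₂ = 85/√50 = 12.0208.
Independent samples, unequal variances: SE_diff = √(SE₁² + SE₂²) = √(29.77011844 + 144.49963264) = 13.2011.
z* = 1.645, so margin of error = 1.645 × 13.2011 = 21.7158.
Difference in means = 344 − 354 = -10.0000.
-10.0000 ± 21.7158 → (-31.72, 11.72).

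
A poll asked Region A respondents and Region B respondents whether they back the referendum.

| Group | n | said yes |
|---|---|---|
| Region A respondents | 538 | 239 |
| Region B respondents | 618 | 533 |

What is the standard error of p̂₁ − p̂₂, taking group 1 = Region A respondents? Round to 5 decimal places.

First, p̂₁ = 239/538 = 0.4442; p̂₂ = 533/618 = 0.8625.
The two standard errors are √(0.4442×0.5558/538) = 0.02142 and √(0.8625×0.1375/618) = 0.01385.
Because the samples are independent, SE_diff = √(0.02142² + 0.01385²) = 0.02551.

0.02551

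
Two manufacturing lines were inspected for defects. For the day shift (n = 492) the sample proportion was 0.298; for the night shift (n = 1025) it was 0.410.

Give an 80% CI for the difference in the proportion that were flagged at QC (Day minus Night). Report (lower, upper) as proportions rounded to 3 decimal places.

Each SE is √(p̂(1−p̂)/n): √(0.2980·0.7020/492) = 0.02062 and √(0.4100·0.5900/1025) = 0.01536.
SE(p̂₁ − p̂₂) = √(SE₁² + SE₂²) = √(0.0004251844 + 0.0002359296) = 0.02571, since the two samples are independent.
At 80% confidence z* = 1.282; margin = 1.282 × 0.02571 = 0.03296.
The difference is 0.2980 − 0.4100 = -0.1120, so the interval is -0.1120 ± 0.03296 = (-0.145, -0.079).

(-0.145, -0.079)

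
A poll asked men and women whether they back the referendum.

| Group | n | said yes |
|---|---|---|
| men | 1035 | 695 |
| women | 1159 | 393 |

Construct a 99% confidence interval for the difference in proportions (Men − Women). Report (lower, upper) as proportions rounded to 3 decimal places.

First, p̂₁ = 695/1035 = 0.6715; p̂₂ = 393/1159 = 0.3391.
The two standard errors are √(0.6715×0.3285/1035) = 0.01460 and √(0.3391×0.6609/1159) = 0.01391.
Because the samples are independent, SE_diff = √(0.01460² + 0.01391²) = 0.02017.
Using z* = 2.576 for 99%, ME = 2.576 × 0.02017 = 0.05196.
p̂₁ − p̂₂ = 0.3324; interval 0.3324 ± 0.05196 gives (0.280, 0.384).

(0.280, 0.384)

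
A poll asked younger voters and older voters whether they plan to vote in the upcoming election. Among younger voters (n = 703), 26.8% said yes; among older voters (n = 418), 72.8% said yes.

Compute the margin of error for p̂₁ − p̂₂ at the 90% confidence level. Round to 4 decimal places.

0.0451

The two standard errors are √(0.2680×0.7320/703) = 0.01670 and √(0.7280×0.2720/418) = 0.02177.
Because the samples are independent, SE_diff = √(0.01670² + 0.02177²) = 0.02744.
Using z* = 1.645 for 90%, ME = 1.645 × 0.02744 = 0.04514.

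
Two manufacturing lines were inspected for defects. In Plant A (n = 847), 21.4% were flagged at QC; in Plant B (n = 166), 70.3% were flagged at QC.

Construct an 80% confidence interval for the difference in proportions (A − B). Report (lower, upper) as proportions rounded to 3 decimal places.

SE₁ = √(p̂₁(1−p̂₁)/n₁) = √(0.2140·0.7860/847) = 0.01409; SE₂ = √(0.7030·0.2970/166) = 0.03547.
Independent samples: SE of the difference = √(SE₁² + SE₂²) = √(0.0001985281 + 0.0012581209) = 0.03817.
z* for 80% confidence is 1.282, so the margin of error is 1.282 × 0.03817 = 0.04893.
Point estimate p̂₁ − p̂₂ = 0.2140 − 0.7030 = -0.4890.
-0.4890 ± 0.04893 → (-0.538, -0.440).

(-0.538, -0.440)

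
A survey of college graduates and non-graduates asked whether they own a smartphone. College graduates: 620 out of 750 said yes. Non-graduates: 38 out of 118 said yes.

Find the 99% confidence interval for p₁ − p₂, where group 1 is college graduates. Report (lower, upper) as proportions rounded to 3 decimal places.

(0.388, 0.621)

p̂₁ = 620/750 = 0.8267 and p̂₂ = 38/118 = 0.3220.
SE₁ = √(p̂₁(1−p̂₁)/n₁) = √(0.8267·0.1733/750) = 0.01382; SE₂ = √(0.3220·0.6780/118) = 0.04301.
Independent samples: SE of the difference = √(SE₁² + SE₂²) = √(0.0001909924 + 0.0018498601) = 0.04518.
z* for 99% confidence is 2.576, so the margin of error is 2.576 × 0.04518 = 0.11638.
Point estimate p̂₁ − p̂₂ = 0.8267 − 0.3220 = 0.5047.
0.5047 ± 0.11638 → (0.388, 0.621).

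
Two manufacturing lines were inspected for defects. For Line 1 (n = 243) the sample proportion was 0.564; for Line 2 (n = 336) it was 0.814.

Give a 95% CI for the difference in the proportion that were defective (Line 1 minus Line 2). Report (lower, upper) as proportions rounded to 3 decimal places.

(-0.325, -0.175)

SE₁ = √(p̂₁(1−p̂₁)/n₁) = √(0.5640·0.4360/243) = 0.03181; SE₂ = √(0.8140·0.1860/336) = 0.02123.
Independent samples: SE of the difference = √(SE₁² + SE₂²) = √(0.0010118761 + 0.0004507129) = 0.03824.
z* for 95% confidence is 1.960, so the margin of error is 1.960 × 0.03824 = 0.07495.
Point estimate p̂₁ − p̂₂ = 0.5640 − 0.8140 = -0.2500.
-0.2500 ± 0.07495 → (-0.325, -0.175).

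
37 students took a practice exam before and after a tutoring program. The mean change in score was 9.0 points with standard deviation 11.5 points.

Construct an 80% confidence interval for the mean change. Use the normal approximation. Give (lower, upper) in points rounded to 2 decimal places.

(6.58, 11.42)

Paired design: SE = s_d/√n = 11.5/√37 = 1.8906.
z* = 1.282; margin of error = 1.282 × 1.8906 = 2.4237.
9.0 ± 2.4237 → (6.58, 11.42).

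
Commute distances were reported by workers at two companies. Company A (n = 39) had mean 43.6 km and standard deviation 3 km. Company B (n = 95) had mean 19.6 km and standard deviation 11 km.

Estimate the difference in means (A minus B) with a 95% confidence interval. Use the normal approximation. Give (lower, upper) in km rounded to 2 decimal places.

(21.60, 26.40)

Standard errors of each mean: 3/√39 = 0.4804 and 11/√95 = 1.1286.
SE(x̄₁ − x̄₂) = √(0.4804² + 1.1286²) = 1.2266 for independent samples with unequal variances.
With z* = 1.960, the margin is 1.960 × 1.2266 = 2.4041.
x̄₁ − x̄₂ = 43.6 − 19.6 = 24.0000; the interval is 24.0000 ± 2.4041 = (21.60, 26.40).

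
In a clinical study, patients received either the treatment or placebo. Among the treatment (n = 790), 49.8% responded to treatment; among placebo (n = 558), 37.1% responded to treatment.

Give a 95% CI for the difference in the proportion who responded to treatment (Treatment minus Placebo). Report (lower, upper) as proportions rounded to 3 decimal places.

Each SE is √(p̂(1−p̂)/n): √(0.4980·0.5020/790) = 0.01779 and √(0.3710·0.6290/558) = 0.02045.
SE(p̂₁ − p̂₂) = √(SE₁² + SE₂²) = √(0.0003164841 + 0.0004182025) = 0.02711, since the two samples are independent.
At 95% confidence z* = 1.960; margin = 1.960 × 0.02711 = 0.05314.
The difference is 0.4980 − 0.3710 = 0.1270, so the interval is 0.1270 ± 0.05314 = (0.074, 0.180).

(0.074, 0.180)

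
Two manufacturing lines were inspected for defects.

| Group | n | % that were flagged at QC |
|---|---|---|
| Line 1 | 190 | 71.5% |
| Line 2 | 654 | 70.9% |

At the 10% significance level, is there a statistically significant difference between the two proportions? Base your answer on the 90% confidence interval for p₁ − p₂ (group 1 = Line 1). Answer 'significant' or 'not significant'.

SE₁ = √(p̂₁(1−p̂₁)/n₁) = √(0.7150·0.2850/190) = 0.03275; SE₂ = √(0.7090·0.2910/654) = 0.01776.
Independent samples: SE of the difference = √(SE₁² + SE₂²) = √(0.0010725625 + 0.0003154176) = 0.03726.
z* for 90% confidence is 1.645, so the margin of error is 1.645 × 0.03726 = 0.06129.
Point estimate p̂₁ − p̂₂ = 0.7150 − 0.7090 = 0.0060.
0.0060 ± 0.06129 → (-0.05529, 0.06729).
The interval (-0.05529, 0.06729) contains 0, so the difference is not significant.

not significant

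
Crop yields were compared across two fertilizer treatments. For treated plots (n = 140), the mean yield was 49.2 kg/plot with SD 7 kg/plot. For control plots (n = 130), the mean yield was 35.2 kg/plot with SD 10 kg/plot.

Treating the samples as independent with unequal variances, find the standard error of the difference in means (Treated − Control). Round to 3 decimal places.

Per-group SEs: s₁/√n₁ = 7/√140 = 0.5916, s₂/√n₂ = 10/√130 = 0.8771.
Unpooled SE of the difference: √(0.34999056 + 0.76930441) = 1.0580.

1.058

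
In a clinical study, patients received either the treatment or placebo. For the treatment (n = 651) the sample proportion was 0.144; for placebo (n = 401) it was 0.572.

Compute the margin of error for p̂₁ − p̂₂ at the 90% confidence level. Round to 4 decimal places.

Each SE is √(p̂(1−p̂)/n): √(0.1440·0.8560/651) = 0.01376 and √(0.5720·0.4280/401) = 0.02471.
SE(p̂₁ − p̂₂) = √(SE₁² + SE₂²) = √(0.0001893376 + 0.0006105841) = 0.02828, since the two samples are independent.
At 90% confidence z* = 1.645; margin = 1.645 × 0.02828 = 0.04652.

0.0465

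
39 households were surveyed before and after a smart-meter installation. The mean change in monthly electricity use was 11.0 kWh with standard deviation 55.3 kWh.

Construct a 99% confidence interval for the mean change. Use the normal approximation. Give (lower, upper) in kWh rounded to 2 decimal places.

(-11.81, 33.81)

This is a matched-pairs design, so SE = s_d/√n = 55.3/√39 = 8.8551.
Margin = 2.576 × 8.8551 = 22.8107; the interval is 11.0 ± 22.8107 = (-11.81, 33.81).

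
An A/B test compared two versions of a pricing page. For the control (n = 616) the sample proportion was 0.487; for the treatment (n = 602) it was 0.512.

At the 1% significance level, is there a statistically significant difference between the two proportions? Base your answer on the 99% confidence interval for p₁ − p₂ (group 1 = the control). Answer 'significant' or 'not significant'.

not significant

Each SE is √(p̂(1−p̂)/n): √(0.4870·0.5130/616) = 0.02014 and √(0.5120·0.4880/602) = 0.02037.
SE(p̂₁ − p̂₂) = √(SE₁² + SE₂²) = √(0.0004056196 + 0.0004149369) = 0.02865, since the two samples are independent.
At 99% confidence z* = 2.576; margin = 2.576 × 0.02865 = 0.07380.
The difference is 0.4870 − 0.5120 = -0.0250, so the interval is -0.0250 ± 0.07380 = (-0.09880, 0.04880).
The interval (-0.09880, 0.04880) contains 0, so the difference is not significant.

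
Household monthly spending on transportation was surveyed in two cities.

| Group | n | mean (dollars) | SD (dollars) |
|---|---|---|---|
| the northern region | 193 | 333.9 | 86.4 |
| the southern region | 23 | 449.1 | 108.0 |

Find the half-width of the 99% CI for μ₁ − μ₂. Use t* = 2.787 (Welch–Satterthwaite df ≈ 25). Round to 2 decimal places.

Standard errors of each mean: 86.4/√193 = 6.2192 and 108.0/√23 = 22.5196.
SE(x̄₁ − x̄₂) = √(6.2192² + 22.5196²) = 23.3626 for independent samples with unequal variances.
With t* = 2.787, the margin is 2.787 × 23.3626 = 65.1116.

65.11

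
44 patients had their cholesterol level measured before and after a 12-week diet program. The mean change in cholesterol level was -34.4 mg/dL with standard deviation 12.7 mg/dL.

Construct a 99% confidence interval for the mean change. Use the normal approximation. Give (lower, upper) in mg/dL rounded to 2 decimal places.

Paired design: SE = s_d/√n = 12.7/√44 = 1.9146.
z* = 2.576; margin of error = 2.576 × 1.9146 = 4.9320.
-34.4 ± 4.9320 → (-39.33, -29.47).

(-39.33, -29.47)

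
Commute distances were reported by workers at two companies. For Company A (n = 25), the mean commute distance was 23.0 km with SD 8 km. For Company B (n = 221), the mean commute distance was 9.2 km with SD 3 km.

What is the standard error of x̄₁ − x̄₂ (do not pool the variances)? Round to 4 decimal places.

Per-group SEs: s₁/√n₁ = 8/√25 = 1.6000, s₂/√n₂ = 3/√221 = 0.2018.
Unpooled SE of the difference: √(2.56 + 0.04072324) = 1.6127.

1.6127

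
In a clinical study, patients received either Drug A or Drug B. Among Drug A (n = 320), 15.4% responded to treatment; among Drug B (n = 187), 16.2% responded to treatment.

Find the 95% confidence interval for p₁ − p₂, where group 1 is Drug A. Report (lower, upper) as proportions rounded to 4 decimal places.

(-0.0740, 0.0580)

Each SE is √(p̂(1−p̂)/n): √(0.1540·0.8460/320) = 0.02018 and √(0.1620·0.8380/187) = 0.02694.
SE(p̂₁ − p̂₂) = √(SE₁² + SE₂²) = √(0.0004072324 + 0.0007257636) = 0.03366, since the two samples are independent.
At 95% confidence z* = 1.960; margin = 1.960 × 0.03366 = 0.06597.
The difference is 0.1540 − 0.1620 = -0.0080, so the interval is -0.0080 ± 0.06597 = (-0.0740, 0.0580).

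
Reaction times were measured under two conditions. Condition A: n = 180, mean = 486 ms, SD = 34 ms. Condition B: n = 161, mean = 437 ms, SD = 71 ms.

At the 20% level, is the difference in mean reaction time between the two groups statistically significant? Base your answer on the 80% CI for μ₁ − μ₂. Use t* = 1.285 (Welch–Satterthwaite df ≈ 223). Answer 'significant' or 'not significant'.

significant

SE₁ = s₁/√n₁ = 34/√180 = 2.5342; SE₂ = 71/√161 = 5.5956.
Independent samples, unequal variances: SE_diff = √(SE₁² + SE₂²) = √(6.42216964 + 31.31073936) = 6.1427.
t* = 1.285, so margin of error = 1.285 × 6.1427 = 7.8934.
Difference in means = 486 − 437 = 49.0000.
49.0000 ± 7.8934 → (41.1066, 56.8934).
The interval (41.1066, 56.8934) does not contain 0, so the difference is significant.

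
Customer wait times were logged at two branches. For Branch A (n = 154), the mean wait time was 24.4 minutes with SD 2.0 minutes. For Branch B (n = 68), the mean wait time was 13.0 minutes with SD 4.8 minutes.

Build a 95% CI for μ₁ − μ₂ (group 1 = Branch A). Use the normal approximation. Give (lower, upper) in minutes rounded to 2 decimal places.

(10.22, 12.58)

SE₁ = s₁/√n₁ = 2.0/√154 = 0.1612; SE₂ = 4.8/√68 = 0.5821.
Independent samples, unequal variances: SE_diff = √(SE₁² + SE₂²) = √(0.02598544 + 0.33884041) = 0.6040.
z* = 1.960, so margin of error = 1.960 × 0.6040 = 1.1838.
Difference in means = 24.4 − 13.0 = 11.4000.
11.4000 ± 1.1838 → (10.22, 12.58).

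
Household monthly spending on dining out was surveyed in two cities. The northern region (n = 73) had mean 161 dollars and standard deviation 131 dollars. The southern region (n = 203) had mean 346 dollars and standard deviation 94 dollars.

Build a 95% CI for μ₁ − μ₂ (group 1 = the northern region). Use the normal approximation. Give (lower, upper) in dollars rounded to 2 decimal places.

(-217.72, -152.28)

SE₁ = s₁/√n₁ = 131/√73 = 15.3324; SE₂ = 94/√203 = 6.5975.
Independent samples, unequal variances: SE_diff = √(SE₁² + SE₂²) = √(235.08248976 + 43.52700625) = 16.6916.
z* = 1.960, so margin of error = 1.960 × 16.6916 = 32.7155.
Difference in means = 161 − 346 = -185.0000.
-185.0000 ± 32.7155 → (-217.72, -152.28).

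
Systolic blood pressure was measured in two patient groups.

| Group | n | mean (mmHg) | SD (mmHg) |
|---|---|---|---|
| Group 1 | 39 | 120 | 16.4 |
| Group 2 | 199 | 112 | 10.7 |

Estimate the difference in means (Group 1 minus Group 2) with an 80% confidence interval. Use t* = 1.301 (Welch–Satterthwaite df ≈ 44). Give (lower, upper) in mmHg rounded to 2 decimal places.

SE₁ = s₁/√n₁ = 16.4/√39 = 2.6261; SE₂ = 10.7/√199 = 0.7585.
Independent samples, unequal variances: SE_diff = √(SE₁² + SE₂²) = √(6.89640121 + 0.57532225) = 2.7334.
t* = 1.301, so margin of error = 1.301 × 2.7334 = 3.5562.
Difference in means = 120 − 112 = 8.0000.
8.0000 ± 3.5562 → (4.44, 11.56).

(4.44, 11.56)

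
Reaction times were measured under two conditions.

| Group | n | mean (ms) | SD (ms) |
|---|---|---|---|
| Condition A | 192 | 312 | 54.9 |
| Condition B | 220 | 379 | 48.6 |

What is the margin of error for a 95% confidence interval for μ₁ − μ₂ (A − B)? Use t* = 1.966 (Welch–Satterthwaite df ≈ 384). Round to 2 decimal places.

10.11

Per-group SEs: s₁/√n₁ = 54.9/√192 = 3.9621, s₂/√n₂ = 48.6/√220 = 3.2766.
Unpooled SE of the difference: √(15.69823641 + 10.73610756) = 5.1414.
Margin of error = t* · SE = 1.966 × 5.1414 = 10.1080.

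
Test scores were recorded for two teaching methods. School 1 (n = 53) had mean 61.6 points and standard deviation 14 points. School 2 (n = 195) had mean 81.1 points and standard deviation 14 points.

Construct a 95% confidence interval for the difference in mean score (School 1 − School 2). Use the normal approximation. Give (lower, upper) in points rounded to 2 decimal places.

(-23.75, -15.25)

SE₁ = s₁/√n₁ = 14/√53 = 1.9230; SE₂ = 14/√195 = 1.0026.
Independent samples, unequal variances: SE_diff = √(SE₁² + SE₂²) = √(3.697929 + 1.00520676) = 2.1687.
z* = 1.960, so margin of error = 1.960 × 2.1687 = 4.2507.
Difference in means = 61.6 − 81.1 = -19.5000.
-19.5000 ± 4.2507 → (-23.75, -15.25).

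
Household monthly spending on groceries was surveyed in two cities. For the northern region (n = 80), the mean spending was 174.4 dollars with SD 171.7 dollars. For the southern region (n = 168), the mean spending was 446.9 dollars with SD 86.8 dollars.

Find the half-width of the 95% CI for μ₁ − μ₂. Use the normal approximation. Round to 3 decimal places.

39.849

SE₁ = s₁/√n₁ = 171.7/√80 = 19.1966; SE₂ = 86.8/√168 = 6.6968.
Independent samples, unequal variances: SE_diff = √(SE₁² + SE₂²) = √(368.50945156 + 44.84713024) = 20.3312.
z* = 1.960, so margin of error = 1.960 × 20.3312 = 39.8492.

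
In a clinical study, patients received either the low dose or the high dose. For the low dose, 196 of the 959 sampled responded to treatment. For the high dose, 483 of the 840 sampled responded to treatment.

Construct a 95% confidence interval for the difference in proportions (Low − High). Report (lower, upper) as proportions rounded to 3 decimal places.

(-0.413, -0.329)

Sample proportions: 196/959 = 0.2044, 483/840 = 0.5750.
Each SE is √(p̂(1−p̂)/n): √(0.2044·0.7956/959) = 0.01302 and √(0.5750·0.4250/840) = 0.01706.
SE(p̂₁ − p̂₂) = √(SE₁² + SE₂²) = √(0.0001695204 + 0.0002910436) = 0.02146, since the two samples are independent.
At 95% confidence z* = 1.960; margin = 1.960 × 0.02146 = 0.04206.
The difference is 0.2044 − 0.5750 = -0.3706, so the interval is -0.3706 ± 0.04206 = (-0.413, -0.329).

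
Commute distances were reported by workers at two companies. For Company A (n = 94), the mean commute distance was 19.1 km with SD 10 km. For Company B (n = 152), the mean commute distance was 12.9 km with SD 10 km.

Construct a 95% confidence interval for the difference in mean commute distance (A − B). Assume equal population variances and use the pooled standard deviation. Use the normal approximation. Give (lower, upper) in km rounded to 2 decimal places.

Pooled variance s_p² = [93·10² + 151·10²] / (94+152−2) = 100.0000, so s_p = 10.0000.
SE_diff = s_p·√(1/n₁ + 1/n₂) = 10.0000·√(1/94 + 1/152) = 1.3121.
z* = 1.960; margin = 1.960 × 1.3121 = 2.5717.
Difference = 19.1 − 12.9 = 6.2000.
6.2000 ± 2.5717 → (3.63, 8.77).

(3.63, 8.77)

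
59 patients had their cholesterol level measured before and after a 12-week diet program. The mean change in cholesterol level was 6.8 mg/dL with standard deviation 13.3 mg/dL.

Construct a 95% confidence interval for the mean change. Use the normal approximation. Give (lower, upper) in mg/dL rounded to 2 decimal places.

This is a matched-pairs design, so SE = s_d/√n = 13.3/√59 = 1.7315.
Margin = 1.960 × 1.7315 = 3.3937; the interval is 6.8 ± 3.3937 = (3.41, 10.19).

(3.41, 10.19)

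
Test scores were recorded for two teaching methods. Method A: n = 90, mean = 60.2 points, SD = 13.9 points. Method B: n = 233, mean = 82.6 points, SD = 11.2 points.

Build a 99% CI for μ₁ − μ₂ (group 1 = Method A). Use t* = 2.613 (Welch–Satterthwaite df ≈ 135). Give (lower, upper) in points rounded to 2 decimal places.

(-26.68, -18.12)

Standard errors of each mean: 13.9/√90 = 1.4652 and 11.2/√233 = 0.7337.
SE(x̄₁ − x̄₂) = √(1.4652² + 0.7337²) = 1.6386 for independent samples with unequal variances.
With t* = 2.613, the margin is 2.613 × 1.6386 = 4.2817.
x̄₁ − x̄₂ = 60.2 − 82.6 = -22.4000; the interval is -22.4000 ± 4.2817 = (-26.68, -18.12).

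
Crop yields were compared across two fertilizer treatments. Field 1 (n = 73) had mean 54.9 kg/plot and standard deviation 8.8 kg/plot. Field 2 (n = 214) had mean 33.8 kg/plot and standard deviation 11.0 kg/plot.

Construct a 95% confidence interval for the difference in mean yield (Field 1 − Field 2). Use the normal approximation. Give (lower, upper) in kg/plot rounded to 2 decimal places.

SE₁ = s₁/√n₁ = 8.8/√73 = 1.0300; SE₂ = 11.0/√214 = 0.7519.
Independent samples, unequal variances: SE_diff = √(SE₁² + SE₂²) = √(1.0609 + 0.56535361) = 1.2752.
z* = 1.960, so margin of error = 1.960 × 1.2752 = 2.4994.
Difference in means = 54.9 − 33.8 = 21.1000.
21.1000 ± 2.4994 → (18.60, 23.60).

(18.60, 23.60)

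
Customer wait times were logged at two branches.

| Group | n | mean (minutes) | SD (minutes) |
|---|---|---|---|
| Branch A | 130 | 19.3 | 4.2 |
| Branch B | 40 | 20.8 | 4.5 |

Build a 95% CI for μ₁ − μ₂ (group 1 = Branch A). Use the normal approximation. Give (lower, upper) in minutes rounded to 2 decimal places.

(-3.07, 0.07)

Per-group SEs: s₁/√n₁ = 4.2/√130 = 0.3684, s₂/√n₂ = 4.5/√40 = 0.7115.
Unpooled SE of the difference: √(0.13571856 + 0.50623225) = 0.8012.
Margin of error = z* · SE = 1.960 × 0.8012 = 1.5704.
x̄₁ − x̄₂ = 19.3 − 20.8 = -1.5000.
CI: -1.5000 ± 1.5704 = (-3.07, 0.07).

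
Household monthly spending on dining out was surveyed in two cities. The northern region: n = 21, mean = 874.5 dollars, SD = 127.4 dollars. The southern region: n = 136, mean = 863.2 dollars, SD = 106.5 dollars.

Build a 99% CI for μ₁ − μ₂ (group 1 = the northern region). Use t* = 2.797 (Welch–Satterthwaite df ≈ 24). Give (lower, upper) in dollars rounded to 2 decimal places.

(-70.55, 93.15)

Per-group SEs: s₁/√n₁ = 127.4/√21 = 27.8010, s₂/√n₂ = 106.5/√136 = 9.1323.
Unpooled SE of the difference: √(772.895601 + 83.39890329) = 29.2625.
Margin of error = t* · SE = 2.797 × 29.2625 = 81.8472.
x̄₁ − x̄₂ = 874.5 − 863.2 = 11.3000.
CI: 11.3000 ± 81.8472 = (-70.55, 93.15).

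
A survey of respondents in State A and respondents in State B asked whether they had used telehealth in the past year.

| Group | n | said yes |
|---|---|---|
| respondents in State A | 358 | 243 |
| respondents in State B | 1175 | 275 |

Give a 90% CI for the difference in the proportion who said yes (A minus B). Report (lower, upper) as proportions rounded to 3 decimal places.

Sample proportions: 243/358 = 0.6788, 275/1175 = 0.2340.
Each SE is √(p̂(1−p̂)/n): √(0.6788·0.3212/358) = 0.02468 and √(0.2340·0.7660/1175) = 0.01235.
SE(p̂₁ − p̂₂) = √(SE₁² + SE₂²) = √(0.0006091024 + 0.0001525225) = 0.02760, since the two samples are independent.
At 90% confidence z* = 1.645; margin = 1.645 × 0.02760 = 0.04540.
The difference is 0.6788 − 0.2340 = 0.4448, so the interval is 0.4448 ± 0.04540 = (0.399, 0.490).

(0.399, 0.490)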